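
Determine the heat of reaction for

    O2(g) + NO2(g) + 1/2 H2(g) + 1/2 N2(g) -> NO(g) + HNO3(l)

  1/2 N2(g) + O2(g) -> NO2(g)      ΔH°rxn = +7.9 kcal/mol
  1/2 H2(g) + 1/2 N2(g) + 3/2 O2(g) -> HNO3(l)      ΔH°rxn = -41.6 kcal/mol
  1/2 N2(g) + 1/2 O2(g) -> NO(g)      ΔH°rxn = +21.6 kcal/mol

equation 1 reversed (NO2(g) must end up as a reactant): -7.9 kcal/mol
equation 2 as written (HNO3(l) already on the product side): -41.6 kcal/mol
equation 3 as written (NO(g) already on the product side): +21.6 kcal/mol
Since enthalpy is a state function, ΔH°rxn = (-1)·(+7.9) + (1)·(-41.6) + (1)·(+21.6) = -27.9 kcal/mol

ΔH°rxn = -27.9 kcal/mol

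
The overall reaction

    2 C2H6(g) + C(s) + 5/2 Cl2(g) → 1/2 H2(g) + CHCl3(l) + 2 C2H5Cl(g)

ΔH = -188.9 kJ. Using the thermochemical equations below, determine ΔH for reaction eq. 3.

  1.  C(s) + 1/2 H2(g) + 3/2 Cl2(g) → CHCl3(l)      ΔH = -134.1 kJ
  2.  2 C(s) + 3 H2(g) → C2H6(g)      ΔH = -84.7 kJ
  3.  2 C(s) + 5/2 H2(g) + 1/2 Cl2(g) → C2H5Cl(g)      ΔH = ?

eq. 1 as written (CHCl3(l) already on the product side): -134.1 kJ
eq. 2 reversed and × 2 (C2H6(g) must end up as a reactant; ×2 to match 2 C2H6(g) in the target): (-2)·(-84.7) = +169.4 kJ
eq. 3 × 2 (scale by 2 for the 2 C2H5Cl(g)): contributes 2·x
-188.9 = (-134.1) + (+169.4) + 2·x
x = (-188.9 − (+35.3)) / (2) = -112.1 kJ

ΔH = -112.1 kJ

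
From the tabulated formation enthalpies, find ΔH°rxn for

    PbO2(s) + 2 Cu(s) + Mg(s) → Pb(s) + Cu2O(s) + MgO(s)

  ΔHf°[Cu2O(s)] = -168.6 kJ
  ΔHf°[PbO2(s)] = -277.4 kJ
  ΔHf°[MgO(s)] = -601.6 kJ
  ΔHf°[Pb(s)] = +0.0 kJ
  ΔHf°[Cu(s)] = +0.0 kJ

ΔH°rxn = -492.8 kJ

ΔH°rxn = Σ nΔHf°(products) − Σ nΔHf°(reactants).
Products: 1·(+0.0) + 1·(-168.6) + 1·(-601.6) = -770.2
Reactants: 1·(-277.4) + 2·(+0.0) + 1·(+0.0) = -277.4
ΔH°rxn = (-770.2) − (-277.4) = -492.8 kJ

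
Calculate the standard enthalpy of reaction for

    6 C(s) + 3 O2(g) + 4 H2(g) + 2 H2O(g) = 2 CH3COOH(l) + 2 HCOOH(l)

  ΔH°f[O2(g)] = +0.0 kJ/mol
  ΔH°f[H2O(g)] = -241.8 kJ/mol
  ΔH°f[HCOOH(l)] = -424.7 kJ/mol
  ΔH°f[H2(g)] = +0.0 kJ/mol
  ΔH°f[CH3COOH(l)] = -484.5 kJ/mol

ΔH°rxn = -1334.8 kJ/mol

Products: 2·(-484.5) + 2·(-424.7) = -1818.4
Reactants: 6·(+0.0) + 3·(+0.0) + 4·(+0.0) + 2·(-241.8) = -483.6
ΔH°rxn = (-1818.4) − (-483.6) = -1334.8 kJ/mol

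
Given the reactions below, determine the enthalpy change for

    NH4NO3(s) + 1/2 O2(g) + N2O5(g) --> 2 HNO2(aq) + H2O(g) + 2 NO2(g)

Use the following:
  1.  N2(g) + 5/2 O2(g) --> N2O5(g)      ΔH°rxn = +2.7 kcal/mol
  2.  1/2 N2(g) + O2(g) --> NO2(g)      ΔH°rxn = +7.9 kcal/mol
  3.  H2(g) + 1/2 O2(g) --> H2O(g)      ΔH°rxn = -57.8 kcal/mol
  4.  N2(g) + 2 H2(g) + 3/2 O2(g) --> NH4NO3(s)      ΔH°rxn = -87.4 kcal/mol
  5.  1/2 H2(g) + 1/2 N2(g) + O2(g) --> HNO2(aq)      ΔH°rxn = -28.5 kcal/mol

ΔH°rxn = -14.3 kcal/mol

eq. 1 reversed: -2.7 kcal/mol
eq. 2 × 2: (2)·(+7.9) = +15.8 kcal/mol
eq. 3 as written: -57.8 kcal/mol
eq. 4 reversed: +87.4 kcal/mol
eq. 5 × 2: (2)·(-28.5) = -57.0 kcal/mol
Since enthalpy is a state function, ΔH°rxn = (-1)·(+2.7) + (2)·(+7.9) + (1)·(-57.8) + (-1)·(-87.4) + (2)·(-28.5) = -14.3 kcal/mol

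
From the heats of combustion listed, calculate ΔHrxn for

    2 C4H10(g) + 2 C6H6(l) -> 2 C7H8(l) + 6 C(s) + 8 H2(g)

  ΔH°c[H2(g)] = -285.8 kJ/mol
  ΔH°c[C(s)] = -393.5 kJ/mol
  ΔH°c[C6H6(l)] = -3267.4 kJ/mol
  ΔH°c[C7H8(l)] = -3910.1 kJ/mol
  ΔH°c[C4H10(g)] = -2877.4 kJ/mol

ΔHrxn = 178.0 kJ/mol

With combustion enthalpies, reactants minus products:
= [2·(-2877.4) + 2·(-3267.4)] − [2·(-3910.1) + 6·(-393.5) + 8·(-285.8)]
= 178.0 kJ/mol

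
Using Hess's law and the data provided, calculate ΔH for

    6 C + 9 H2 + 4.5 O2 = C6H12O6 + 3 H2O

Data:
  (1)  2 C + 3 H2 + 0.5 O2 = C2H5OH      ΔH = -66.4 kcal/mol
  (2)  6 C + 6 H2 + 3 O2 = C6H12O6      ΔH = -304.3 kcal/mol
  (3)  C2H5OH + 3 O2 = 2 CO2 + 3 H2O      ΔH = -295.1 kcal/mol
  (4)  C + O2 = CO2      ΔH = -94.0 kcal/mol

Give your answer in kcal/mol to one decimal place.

ΔH = -477.8 kcal/mol

(1) as written: -66.4 kcal/mol
(2) as written (C6H12O6 already on the product side): -304.3 kcal/mol
(3) as written (H2O already on the product side): -295.1 kcal/mol
(4) reversed and × 2: (-2)·(-94.0) = +188.0 kcal/mol
Summing the manipulated equations, ΔH = (1)·(-66.4) + (1)·(-304.3) + (1)·(-295.1) + (-2)·(-94.0) = -477.8 kcal/mol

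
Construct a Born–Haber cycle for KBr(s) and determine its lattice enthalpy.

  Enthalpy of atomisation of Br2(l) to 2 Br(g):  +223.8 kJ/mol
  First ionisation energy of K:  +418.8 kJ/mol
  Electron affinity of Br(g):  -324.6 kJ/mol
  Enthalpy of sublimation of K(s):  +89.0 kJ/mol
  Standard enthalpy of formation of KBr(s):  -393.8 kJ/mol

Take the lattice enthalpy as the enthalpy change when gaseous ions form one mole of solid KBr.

ΔHf° = 1·ΔHsub + 1·(ΣIE) + 1/2·D(Br2) + 1·EA + U
-393.8 = 1·(+89.0) + 1·(+418.8) + 1/2·(+223.8) + 1·(-324.6) + U
U = -393.8 − (+295.1) = -688.9 kJ/mol

U = -688.9 kJ/mol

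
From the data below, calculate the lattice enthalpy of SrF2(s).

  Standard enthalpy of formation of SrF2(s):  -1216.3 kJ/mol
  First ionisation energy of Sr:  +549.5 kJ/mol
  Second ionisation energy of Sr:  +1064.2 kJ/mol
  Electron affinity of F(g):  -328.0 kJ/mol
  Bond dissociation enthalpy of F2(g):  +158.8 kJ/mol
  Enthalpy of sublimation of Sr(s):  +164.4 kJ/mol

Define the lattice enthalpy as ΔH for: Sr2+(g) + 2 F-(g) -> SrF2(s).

ΔHf° = 1·ΔHsub + 1·(ΣIE) + 1·D(F2) + 2·EA + U
-1216.3 = 1·(+164.4) + 1·(+1613.7) + 1·(+158.8) + 2·(-328.0) + U
U = -1216.3 − (+1280.9) = -2497.2 kJ/mol

U = -2497.2 kJ/mol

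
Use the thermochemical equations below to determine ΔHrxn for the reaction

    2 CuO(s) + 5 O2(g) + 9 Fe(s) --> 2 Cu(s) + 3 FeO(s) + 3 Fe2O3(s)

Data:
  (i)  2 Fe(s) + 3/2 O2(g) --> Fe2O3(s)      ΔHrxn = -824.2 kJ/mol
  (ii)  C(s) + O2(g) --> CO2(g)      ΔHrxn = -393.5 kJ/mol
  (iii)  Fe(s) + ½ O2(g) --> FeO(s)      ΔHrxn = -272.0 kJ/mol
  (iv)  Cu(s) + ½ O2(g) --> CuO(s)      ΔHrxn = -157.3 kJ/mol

(i) × 3: (3)·(-824.2) = -2472.6 kJ/mol
(ii): not needed.
(iii) × 3: (3)·(-272.0) = -816.0 kJ/mol
(iv) reversed and × 2: (-2)·(-157.3) = +314.6 kJ/mol
ΔHrxn = (-2472.6) + (-816.0) + (+314.6) = -2974.0 kJ/mol

ΔHrxn = -2974.0 kJ/mol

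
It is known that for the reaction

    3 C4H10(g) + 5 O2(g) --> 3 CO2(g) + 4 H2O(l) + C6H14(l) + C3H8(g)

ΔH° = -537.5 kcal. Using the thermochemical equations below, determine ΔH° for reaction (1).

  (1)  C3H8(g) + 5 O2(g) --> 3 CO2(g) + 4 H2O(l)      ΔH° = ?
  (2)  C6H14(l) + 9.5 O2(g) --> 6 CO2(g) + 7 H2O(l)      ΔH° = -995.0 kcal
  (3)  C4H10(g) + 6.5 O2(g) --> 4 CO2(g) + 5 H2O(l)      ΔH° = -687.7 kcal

(1) reversed (reverse to put C3H8(g) on the product side): contributes −x
(2) reversed (C6H14(l) must end up as a product): +995.0 kcal
(3) × 3 (scale by 3 for the 3 C4H10(g)): (3)·(-687.7) = -2063.1 kcal
-537.5 = (+995.0) + (-2063.1) − x
x = (-537.5 − (-1068.1)) / (-1) = -530.6 kcal

ΔH° = -530.6 kcal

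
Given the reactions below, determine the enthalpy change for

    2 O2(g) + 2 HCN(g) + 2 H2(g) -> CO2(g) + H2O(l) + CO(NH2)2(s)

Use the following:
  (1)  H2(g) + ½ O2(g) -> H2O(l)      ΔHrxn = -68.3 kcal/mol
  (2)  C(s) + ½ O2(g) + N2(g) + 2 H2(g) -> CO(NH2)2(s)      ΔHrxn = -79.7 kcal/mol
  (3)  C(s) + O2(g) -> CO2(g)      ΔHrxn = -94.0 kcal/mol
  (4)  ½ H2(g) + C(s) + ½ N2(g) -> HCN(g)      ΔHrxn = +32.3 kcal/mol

ΔHrxn = -306.6 kcal/mol

(1) as written: -68.3 kcal/mol
(2) as written: -79.7 kcal/mol
(3) as written: -94.0 kcal/mol
(4) reversed and × 2: (-2)·(+32.3) = -64.6 kcal/mol
By Hess's law, ΔHrxn = (-68.3) + (-79.7) + (-94.0) + (-64.6) = -306.6 kcal/mol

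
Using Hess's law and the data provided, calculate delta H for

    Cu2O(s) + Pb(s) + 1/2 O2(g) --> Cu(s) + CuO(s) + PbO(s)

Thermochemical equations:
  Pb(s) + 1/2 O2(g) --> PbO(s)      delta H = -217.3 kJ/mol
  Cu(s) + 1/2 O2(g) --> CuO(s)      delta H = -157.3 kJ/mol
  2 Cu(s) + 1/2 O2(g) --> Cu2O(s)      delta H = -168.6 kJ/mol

delta H = -206.0 kJ/mol

equation 1 as written (PbO(s) already on the product side): -217.3 kJ/mol
equation 2 as written (CuO(s) already on the product side): -157.3 kJ/mol
equation 3 reversed (reverse to put Cu2O(s) on the reactant side): +168.6 kJ/mol
delta H = (1)·(-217.3) + (1)·(-157.3) + (-1)·(-168.6) = -206.0 kJ/mol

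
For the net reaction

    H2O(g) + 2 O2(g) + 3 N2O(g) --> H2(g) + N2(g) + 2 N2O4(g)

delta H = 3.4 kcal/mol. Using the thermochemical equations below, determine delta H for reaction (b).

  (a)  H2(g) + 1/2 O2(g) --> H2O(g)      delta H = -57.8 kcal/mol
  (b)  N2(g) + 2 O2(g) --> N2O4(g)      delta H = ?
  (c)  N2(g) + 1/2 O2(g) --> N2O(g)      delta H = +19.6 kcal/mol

delta H = 2.2 kcal/mol

(a) reversed: +57.8 kcal/mol
(b) × 2: contributes 2·x
(c) reversed and × 3: (-3)·(+19.6) = -58.8 kcal/mol
+3.4 = (+57.8) + (-58.8) + 2·x
x = (+3.4 − (-1.0)) / (2) = 2.2 kcal/mol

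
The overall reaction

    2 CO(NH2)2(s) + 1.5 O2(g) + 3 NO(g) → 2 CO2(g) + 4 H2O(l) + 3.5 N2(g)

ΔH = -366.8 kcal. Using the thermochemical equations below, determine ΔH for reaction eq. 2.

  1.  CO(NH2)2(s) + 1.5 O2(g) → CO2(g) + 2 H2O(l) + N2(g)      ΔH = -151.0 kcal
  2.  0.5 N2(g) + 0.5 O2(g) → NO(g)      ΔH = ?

ΔH = 21.6 kcal

eq. 1 × 2: (2)·(-151.0) = -302.0 kcal
eq. 2 reversed and × 3: contributes −3·x
-366.8 = (-302.0) − 3·x
x = (-366.8 − (-302.0)) / (-3) = 21.6 kcal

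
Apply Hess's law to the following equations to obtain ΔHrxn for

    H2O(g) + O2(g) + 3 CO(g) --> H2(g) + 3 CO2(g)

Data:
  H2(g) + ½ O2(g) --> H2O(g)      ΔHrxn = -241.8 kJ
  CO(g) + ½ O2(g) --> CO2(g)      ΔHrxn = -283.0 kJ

equation 1 reversed (reverse to put H2O(g) on the reactant side): +241.8 kJ
equation 2 × 3 (×3 to match 3 CO(g) in the target): (3)·(-283.0) = -849.0 kJ
ΔHrxn = (-1)·(-241.8) + (3)·(-283.0) = -607.2 kJ

ΔHrxn = -607.2 kJ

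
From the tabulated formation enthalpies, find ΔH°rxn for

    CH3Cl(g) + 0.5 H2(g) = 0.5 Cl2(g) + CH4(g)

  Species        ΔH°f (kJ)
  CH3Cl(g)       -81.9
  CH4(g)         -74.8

ΔH°rxn = Σ nΔHf°(products) − Σ nΔHf°(reactants).
Products: 1/2·(+0.0) + 1·(-74.8) = -74.8
Reactants: 1·(-81.9) + 1/2·(+0.0) = -81.9
ΔH°rxn = (-74.8) − (-81.9) = 7.1 kJ

ΔH°rxn = 7.1 kJ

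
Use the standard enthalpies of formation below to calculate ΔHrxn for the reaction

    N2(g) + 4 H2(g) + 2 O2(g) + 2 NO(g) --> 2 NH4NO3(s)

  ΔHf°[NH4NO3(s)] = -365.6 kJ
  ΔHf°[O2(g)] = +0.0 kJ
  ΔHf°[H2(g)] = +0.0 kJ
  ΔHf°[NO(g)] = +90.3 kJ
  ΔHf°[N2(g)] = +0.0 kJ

ΔH°rxn = Σ nΔHf°(products) − Σ nΔHf°(reactants).
Products: 2·(-365.6) = -731.2
Reactants: 1·(+0.0) + 4·(+0.0) + 2·(+0.0) + 2·(+90.3) = +180.6
ΔHrxn = (-731.2) − (+180.6) = -911.8 kJ

ΔHrxn = -911.8 kJ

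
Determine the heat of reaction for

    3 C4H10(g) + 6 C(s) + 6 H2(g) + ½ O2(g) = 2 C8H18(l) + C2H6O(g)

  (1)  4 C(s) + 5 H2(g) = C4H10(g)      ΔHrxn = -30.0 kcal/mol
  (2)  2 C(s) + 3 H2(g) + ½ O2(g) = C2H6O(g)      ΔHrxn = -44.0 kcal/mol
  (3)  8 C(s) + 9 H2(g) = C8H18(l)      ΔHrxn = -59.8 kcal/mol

(1) reversed and × 3: (-3)·(-30.0) = +90.0 kcal/mol
(2) as written: -44.0 kcal/mol
(3) × 2: (2)·(-59.8) = -119.6 kcal/mol
ΔHrxn = (-3)·(-30.0) + (1)·(-44.0) + (2)·(-59.8) = -73.6 kcal/mol

ΔHrxn = -73.6 kcal/mol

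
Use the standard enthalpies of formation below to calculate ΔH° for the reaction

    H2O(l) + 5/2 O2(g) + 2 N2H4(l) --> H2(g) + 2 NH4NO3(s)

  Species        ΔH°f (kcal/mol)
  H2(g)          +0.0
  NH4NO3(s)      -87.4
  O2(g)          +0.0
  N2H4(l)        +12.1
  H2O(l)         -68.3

ΔH° = -130.7 kcal/mol

Products: 1·(+0.0) + 2·(-87.4) = -174.8
Reactants: 1·(-68.3) + 5/2·(+0.0) + 2·(+12.1) = -44.1
ΔH° = (-174.8) − (-44.1) = -130.7 kcal/mol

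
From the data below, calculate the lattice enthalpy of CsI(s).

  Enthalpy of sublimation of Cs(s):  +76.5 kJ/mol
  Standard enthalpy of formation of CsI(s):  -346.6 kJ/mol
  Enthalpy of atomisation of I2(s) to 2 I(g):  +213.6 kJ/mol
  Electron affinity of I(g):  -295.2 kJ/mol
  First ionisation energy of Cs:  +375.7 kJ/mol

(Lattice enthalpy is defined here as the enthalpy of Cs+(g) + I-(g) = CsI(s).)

U = -610.4 kJ/mol

ΔHf° = 1·ΔHsub + 1·(ΣIE) + 1/2·D(I2) + 1·EA + U
-346.6 = 1·(+76.5) + 1·(+375.7) + 1/2·(+213.6) + 1·(-295.2) + U
U = -346.6 − (+263.8) = -610.4 kJ/mol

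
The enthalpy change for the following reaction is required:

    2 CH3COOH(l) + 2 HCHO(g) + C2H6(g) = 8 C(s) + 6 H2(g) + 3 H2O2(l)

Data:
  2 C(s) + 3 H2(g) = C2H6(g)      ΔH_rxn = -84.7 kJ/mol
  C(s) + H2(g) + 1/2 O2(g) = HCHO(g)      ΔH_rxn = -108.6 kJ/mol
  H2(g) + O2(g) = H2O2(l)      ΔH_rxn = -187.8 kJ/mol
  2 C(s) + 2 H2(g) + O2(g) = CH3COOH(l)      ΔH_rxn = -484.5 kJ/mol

equation 1 reversed: +84.7 kJ/mol
equation 2 reversed and × 2: (-2)·(-108.6) = +217.2 kJ/mol
equation 3 × 3: (3)·(-187.8) = -563.4 kJ/mol
equation 4 reversed and × 2: (-2)·(-484.5) = +969.0 kJ/mol
Summing the manipulated equations, ΔH_rxn = (+84.7) + (+217.2) + (-563.4) + (+969.0) = 707.5 kJ/mol

ΔH_rxn = 707.5 kJ/mol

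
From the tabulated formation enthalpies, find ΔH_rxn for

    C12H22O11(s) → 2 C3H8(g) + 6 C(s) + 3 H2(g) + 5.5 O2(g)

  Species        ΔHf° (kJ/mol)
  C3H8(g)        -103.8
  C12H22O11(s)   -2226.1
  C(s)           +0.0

ΔH_rxn = 2018.5 kJ/mol

Products: 2·(-103.8) + 6·(+0.0) + 3·(+0.0) + 11/2·(+0.0) = -207.6
Reactants: 1·(-2226.1) = -2226.1
ΔH_rxn = (-207.6) − (-2226.1) = 2018.5 kJ/mol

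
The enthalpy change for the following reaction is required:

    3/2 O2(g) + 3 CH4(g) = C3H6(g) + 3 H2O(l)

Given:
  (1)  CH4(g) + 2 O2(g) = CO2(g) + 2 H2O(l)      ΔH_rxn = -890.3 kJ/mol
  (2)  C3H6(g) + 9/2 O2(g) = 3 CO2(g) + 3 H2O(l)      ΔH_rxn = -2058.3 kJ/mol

ΔH_rxn = -612.6 kJ/mol

(1) × 3: (3)·(-890.3) = -2670.9 kJ/mol
(2) reversed: +2058.3 kJ/mol
ΔH_rxn = (3)·(-890.3) + (-1)·(-2058.3) = -612.6 kJ/mol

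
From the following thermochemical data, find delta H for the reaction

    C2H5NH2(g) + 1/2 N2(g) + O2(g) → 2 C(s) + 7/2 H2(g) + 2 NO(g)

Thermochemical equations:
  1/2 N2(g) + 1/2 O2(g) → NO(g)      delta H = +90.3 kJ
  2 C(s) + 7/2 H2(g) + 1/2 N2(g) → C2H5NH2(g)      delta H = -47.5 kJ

delta H = 228.1 kJ

equation 1 × 2 (×2 to match 2 NO(g) in the target): (2)·(+90.3) = +180.6 kJ
equation 2 reversed (C2H5NH2(g) must end up as a reactant): +47.5 kJ
delta H = (+180.6) + (+47.5) = 228.1 kJ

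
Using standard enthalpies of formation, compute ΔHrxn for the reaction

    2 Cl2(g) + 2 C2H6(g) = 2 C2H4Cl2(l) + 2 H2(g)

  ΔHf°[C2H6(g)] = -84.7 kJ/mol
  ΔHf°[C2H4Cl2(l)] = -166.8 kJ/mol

ΔHrxn = -164.2 kJ/mol

ΔH°rxn = Σ nΔHf°(products) − Σ nΔHf°(reactants).
Products: 2·(-166.8) + 2·(+0.0) = -333.6
Reactants: 2·(+0.0) + 2·(-84.7) = -169.4
ΔHrxn = (-333.6) − (-169.4) = -164.2 kJ/mol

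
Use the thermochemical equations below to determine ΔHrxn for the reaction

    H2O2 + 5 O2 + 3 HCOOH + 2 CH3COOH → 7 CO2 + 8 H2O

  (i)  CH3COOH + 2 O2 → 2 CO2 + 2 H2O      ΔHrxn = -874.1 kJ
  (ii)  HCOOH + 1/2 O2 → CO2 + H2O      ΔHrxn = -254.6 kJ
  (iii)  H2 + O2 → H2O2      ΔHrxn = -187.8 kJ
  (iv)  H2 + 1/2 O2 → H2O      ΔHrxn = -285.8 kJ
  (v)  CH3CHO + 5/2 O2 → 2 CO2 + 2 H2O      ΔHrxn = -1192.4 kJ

(i) × 2: (2)·(-874.1) = -1748.2 kJ
(ii) × 3: (3)·(-254.6) = -763.8 kJ
(iii) reversed: +187.8 kJ
(iv) as written: -285.8 kJ
(v): not needed.
ΔHrxn = (-1748.2) + (-763.8) + (+187.8) + (-285.8) = -2610.0 kJ

ΔHrxn = -2610.0 kJ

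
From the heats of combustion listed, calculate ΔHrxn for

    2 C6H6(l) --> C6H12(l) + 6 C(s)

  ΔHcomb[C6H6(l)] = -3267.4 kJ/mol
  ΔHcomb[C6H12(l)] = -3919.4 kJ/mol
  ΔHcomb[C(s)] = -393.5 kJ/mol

Using ΔH = Σ nΔHc°(reactants) − Σ nΔHc°(products):
= [2·(-3267.4)] − [1·(-3919.4) + 6·(-393.5)]
= -254.4 kJ/mol

ΔHrxn = -254.4 kJ/mol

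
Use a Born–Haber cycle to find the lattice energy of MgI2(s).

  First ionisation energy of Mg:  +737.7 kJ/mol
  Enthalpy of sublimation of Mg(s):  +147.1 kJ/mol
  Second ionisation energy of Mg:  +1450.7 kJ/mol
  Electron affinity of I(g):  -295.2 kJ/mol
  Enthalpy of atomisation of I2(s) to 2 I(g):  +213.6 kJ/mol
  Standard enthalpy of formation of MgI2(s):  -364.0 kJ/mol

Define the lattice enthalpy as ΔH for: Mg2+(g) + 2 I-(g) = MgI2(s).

U = -2322.7 kJ/mol

ΔHf° = 1·ΔHsub + 1·(ΣIE) + 1·D(I2) + 2·EA + U
-364.0 = 1·(+147.1) + 1·(+2188.4) + 1·(+213.6) + 2·(-295.2) + U
U = -364.0 − (+1958.7) = -2322.7 kJ/mol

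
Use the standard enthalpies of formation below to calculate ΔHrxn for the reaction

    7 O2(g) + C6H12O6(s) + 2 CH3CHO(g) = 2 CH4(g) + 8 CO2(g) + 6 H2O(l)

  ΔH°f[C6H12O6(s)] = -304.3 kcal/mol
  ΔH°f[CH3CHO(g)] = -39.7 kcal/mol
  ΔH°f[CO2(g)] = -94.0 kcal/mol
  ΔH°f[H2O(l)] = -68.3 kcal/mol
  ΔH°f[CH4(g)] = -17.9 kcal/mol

ΔHrxn = -813.9 kcal/mol

Products: 2·(-17.9) + 8·(-94.0) + 6·(-68.3) = -1197.6
Reactants: 7·(+0.0) + 1·(-304.3) + 2·(-39.7) = -383.7
ΔHrxn = (-1197.6) − (-383.7) = -813.9 kcal/mol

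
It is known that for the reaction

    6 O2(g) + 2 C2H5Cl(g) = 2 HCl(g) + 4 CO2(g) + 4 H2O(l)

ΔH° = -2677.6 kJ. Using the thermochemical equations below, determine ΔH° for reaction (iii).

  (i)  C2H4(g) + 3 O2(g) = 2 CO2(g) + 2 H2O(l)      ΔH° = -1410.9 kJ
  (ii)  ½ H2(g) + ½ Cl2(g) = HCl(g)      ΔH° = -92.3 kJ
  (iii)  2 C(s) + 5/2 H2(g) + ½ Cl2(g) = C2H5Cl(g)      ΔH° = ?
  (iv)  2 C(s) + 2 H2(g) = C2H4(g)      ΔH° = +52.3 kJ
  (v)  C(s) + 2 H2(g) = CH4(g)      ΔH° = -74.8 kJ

ΔH° = -112.1 kJ

(i) × 2 (scale by 2 for the 4 CO2(g)): (2)·(-1410.9) = -2821.8 kJ
(ii) × 2 (scale by 2 for the 2 HCl(g)): (2)·(-92.3) = -184.6 kJ
(iii) reversed and × 2 (C2H5Cl(g) must end up as a reactant; scale by 2 for the 2 C2H5Cl(g)): contributes −2·x
(iv) × 2: (2)·(+52.3) = +104.6 kJ
(v): not needed (CH4(g) appears nowhere else).
-2677.6 = (-2821.8) + (-184.6) + (+104.6) − 2·x
x = (-2677.6 − (-2901.8)) / (-2) = -112.1 kJ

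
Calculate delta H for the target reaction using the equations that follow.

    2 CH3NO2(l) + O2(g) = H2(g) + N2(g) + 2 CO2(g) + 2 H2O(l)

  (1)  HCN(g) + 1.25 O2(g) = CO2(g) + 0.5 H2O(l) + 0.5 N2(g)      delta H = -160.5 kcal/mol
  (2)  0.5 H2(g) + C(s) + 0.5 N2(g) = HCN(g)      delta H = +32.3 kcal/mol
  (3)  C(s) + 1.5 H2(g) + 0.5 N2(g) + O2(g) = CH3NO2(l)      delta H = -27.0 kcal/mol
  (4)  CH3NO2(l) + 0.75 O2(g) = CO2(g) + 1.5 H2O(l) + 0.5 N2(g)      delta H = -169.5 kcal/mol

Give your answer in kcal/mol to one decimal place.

(1) as written: -160.5 kcal/mol
(2) as written: +32.3 kcal/mol
(3) reversed: +27.0 kcal/mol
(4) as written: -169.5 kcal/mol
Combining the equations, delta H = (-160.5) + (+32.3) + (+27.0) + (-169.5) = -270.7 kcal/mol

delta H = -270.7 kcal/mol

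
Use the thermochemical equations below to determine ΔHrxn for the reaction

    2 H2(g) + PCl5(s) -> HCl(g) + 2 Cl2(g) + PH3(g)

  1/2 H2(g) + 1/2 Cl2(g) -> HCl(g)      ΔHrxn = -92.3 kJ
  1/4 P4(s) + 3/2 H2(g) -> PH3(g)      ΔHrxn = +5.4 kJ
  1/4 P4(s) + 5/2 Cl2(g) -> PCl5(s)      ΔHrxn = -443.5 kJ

ΔHrxn = 356.6 kJ

equation 1 as written (HCl(g) already on the product side): -92.3 kJ
equation 2 as written (PH3(g) already on the product side): +5.4 kJ
equation 3 reversed (PCl5(s) must end up as a reactant): +443.5 kJ
Summing the manipulated equations, ΔHrxn = (-92.3) + (+5.4) + (+443.5) = 356.6 kJ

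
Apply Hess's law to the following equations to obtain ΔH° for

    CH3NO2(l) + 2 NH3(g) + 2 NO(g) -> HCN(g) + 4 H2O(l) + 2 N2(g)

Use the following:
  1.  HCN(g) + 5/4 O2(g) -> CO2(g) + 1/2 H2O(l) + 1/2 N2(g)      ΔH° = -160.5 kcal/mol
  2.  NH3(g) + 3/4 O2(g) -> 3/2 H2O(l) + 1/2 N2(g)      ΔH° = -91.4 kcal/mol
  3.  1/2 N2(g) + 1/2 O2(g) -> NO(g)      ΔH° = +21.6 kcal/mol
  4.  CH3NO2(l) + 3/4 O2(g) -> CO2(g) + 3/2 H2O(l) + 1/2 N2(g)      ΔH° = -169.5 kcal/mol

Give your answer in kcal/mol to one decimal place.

ΔH° = -235.0 kcal/mol

eq. 1 reversed (HCN(g) must end up as a product): +160.5 kcal/mol
eq. 2 × 2 (scale by 2 for the 2 NH3(g)): (2)·(-91.4) = -182.8 kcal/mol
eq. 3 reversed and × 2 (NO(g) must end up as a reactant; scale by 2 for the 2 NO(g)): (-2)·(+21.6) = -43.2 kcal/mol
eq. 4 as written (CH3NO2(l) already on the reactant side): -169.5 kcal/mol
Combining the equations, ΔH° = (+160.5) + (-182.8) + (-43.2) + (-169.5) = -235.0 kcal/mol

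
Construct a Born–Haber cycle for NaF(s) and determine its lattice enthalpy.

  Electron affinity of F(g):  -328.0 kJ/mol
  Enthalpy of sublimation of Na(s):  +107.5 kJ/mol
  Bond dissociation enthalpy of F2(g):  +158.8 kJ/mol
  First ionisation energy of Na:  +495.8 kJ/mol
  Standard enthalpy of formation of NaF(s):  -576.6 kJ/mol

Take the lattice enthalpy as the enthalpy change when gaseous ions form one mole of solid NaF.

U = -931.3 kJ/mol

ΔHf° = 1·ΔHsub + 1·(ΣIE) + 1/2·D(F2) + 1·EA + U
-576.6 = 1·(+107.5) + 1·(+495.8) + 1/2·(+158.8) + 1·(-328.0) + U
U = -576.6 − (+354.7) = -931.3 kJ/mol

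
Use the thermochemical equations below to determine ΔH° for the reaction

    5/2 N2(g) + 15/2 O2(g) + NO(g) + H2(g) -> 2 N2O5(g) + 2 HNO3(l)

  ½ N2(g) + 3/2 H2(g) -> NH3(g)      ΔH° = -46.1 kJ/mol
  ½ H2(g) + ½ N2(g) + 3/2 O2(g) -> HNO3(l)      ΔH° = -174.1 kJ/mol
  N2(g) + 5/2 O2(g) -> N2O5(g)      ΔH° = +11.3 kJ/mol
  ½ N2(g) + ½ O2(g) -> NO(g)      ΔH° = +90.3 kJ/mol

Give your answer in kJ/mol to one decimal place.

equation 1: not needed.
equation 2 × 2: (2)·(-174.1) = -348.2 kJ/mol
equation 3 × 2: (2)·(+11.3) = +22.6 kJ/mol
equation 4 reversed: -90.3 kJ/mol
By Hess's law, ΔH° = (-348.2) + (+22.6) + (-90.3) = -415.9 kJ/mol

ΔH° = -415.9 kJ/mol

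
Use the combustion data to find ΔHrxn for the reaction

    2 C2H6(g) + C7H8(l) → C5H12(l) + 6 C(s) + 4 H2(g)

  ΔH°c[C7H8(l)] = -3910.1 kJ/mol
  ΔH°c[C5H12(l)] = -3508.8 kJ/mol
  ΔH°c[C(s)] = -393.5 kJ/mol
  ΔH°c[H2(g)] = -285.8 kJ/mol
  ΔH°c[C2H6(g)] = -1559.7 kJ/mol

ΔHrxn = -16.5 kJ/mol

With combustion enthalpies, reactants minus products:
= [2·(-1559.7) + 1·(-3910.1)] − [1·(-3508.8) + 6·(-393.5) + 4·(-285.8)]
= -16.5 kJ/mol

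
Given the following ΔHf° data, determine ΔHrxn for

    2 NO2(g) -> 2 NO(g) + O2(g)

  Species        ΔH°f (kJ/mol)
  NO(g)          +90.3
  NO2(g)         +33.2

Products: 2·(+90.3) + 1·(+0.0) = +180.6
Reactants: 2·(+33.2) = +66.4
ΔHrxn = (+180.6) − (+66.4) = 114.2 kJ/mol

ΔHrxn = 114.2 kJ/mol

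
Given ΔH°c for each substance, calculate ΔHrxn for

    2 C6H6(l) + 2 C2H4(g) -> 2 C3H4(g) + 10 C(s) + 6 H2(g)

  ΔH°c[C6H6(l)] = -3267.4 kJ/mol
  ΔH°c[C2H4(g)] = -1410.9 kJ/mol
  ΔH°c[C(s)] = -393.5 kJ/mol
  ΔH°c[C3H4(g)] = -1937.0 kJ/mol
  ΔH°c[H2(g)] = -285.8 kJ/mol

Using ΔH = Σ nΔHc°(reactants) − Σ nΔHc°(products):
= [2·(-3267.4) + 2·(-1410.9)] − [2·(-1937.0) + 10·(-393.5) + 6·(-285.8)]
= 167.2 kJ/mol

ΔHrxn = 167.2 kJ/mol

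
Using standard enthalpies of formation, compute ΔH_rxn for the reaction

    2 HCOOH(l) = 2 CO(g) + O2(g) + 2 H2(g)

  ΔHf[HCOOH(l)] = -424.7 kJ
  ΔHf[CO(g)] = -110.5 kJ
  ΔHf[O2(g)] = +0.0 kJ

ΔH_rxn = 628.4 kJ

ΔH°rxn = Σ nΔHf°(products) − Σ nΔHf°(reactants).
Products: 2·(-110.5) + 1·(+0.0) + 2·(+0.0) = -221.0
Reactants: 2·(-424.7) = -849.4
ΔH_rxn = (-221.0) − (-849.4) = 628.4 kJ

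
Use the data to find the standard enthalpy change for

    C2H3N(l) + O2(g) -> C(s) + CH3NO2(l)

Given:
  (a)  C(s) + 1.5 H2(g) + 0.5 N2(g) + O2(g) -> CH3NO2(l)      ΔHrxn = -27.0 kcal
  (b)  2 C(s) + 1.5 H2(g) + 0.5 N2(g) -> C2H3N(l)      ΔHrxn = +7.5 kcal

ΔHrxn = -34.5 kcal

(a) as written (CH3NO2(l) already on the product side): -27.0 kcal
(b) reversed (reverse to put C2H3N(l) on the reactant side): -7.5 kcal
ΔHrxn = (1)·(-27.0) + (-1)·(+7.5) = -34.5 kcal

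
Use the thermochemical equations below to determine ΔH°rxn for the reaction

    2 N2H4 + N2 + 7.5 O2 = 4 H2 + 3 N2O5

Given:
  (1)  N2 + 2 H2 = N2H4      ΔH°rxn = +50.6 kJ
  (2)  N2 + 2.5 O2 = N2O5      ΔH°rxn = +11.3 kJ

(1) reversed and × 2: (-2)·(+50.6) = -101.2 kJ
(2) × 3: (3)·(+11.3) = +33.9 kJ
Summing the manipulated equations, ΔH°rxn = (-2)·(+50.6) + (3)·(+11.3) = -67.3 kJ

ΔH°rxn = -67.3 kJ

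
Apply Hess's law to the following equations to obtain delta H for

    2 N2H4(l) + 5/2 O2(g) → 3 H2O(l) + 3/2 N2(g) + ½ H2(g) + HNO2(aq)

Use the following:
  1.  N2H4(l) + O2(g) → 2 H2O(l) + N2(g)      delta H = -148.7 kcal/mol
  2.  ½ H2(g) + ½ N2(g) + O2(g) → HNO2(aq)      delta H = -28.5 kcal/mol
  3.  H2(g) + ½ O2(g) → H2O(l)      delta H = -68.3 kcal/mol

delta H = -257.6 kcal/mol

eq. 1 × 2 (scale by 2 for the 2 N2H4(l)): (2)·(-148.7) = -297.4 kcal/mol
eq. 2 as written (HNO2(aq) already on the product side): -28.5 kcal/mol
eq. 3 reversed: +68.3 kcal/mol
delta H = (2)·(-148.7) + (1)·(-28.5) + (-1)·(-68.3) = -257.6 kcal/mol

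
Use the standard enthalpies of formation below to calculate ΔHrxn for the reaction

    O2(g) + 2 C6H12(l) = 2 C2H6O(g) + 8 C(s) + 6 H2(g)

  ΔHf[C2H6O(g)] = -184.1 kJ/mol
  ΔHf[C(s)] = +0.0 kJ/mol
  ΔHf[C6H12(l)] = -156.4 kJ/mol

Products: 2·(-184.1) + 8·(+0.0) + 6·(+0.0) = -368.2
Reactants: 1·(+0.0) + 2·(-156.4) = -312.8
ΔHrxn = (-368.2) − (-312.8) = -55.4 kJ/mol

ΔHrxn = -55.4 kJ/mol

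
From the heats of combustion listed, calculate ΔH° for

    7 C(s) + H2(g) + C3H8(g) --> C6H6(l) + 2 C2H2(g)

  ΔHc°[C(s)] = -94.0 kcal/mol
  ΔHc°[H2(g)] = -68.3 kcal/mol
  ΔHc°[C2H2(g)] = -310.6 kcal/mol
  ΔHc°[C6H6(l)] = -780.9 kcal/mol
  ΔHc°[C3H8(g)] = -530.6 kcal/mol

Using ΔH = Σ nΔHc°(reactants) − Σ nΔHc°(products):
= [7·(-94.0) + 1·(-68.3) + 1·(-530.6)] − [1·(-780.9) + 2·(-310.6)]
= 145.2 kcal/mol

ΔH° = 145.2 kcal/mol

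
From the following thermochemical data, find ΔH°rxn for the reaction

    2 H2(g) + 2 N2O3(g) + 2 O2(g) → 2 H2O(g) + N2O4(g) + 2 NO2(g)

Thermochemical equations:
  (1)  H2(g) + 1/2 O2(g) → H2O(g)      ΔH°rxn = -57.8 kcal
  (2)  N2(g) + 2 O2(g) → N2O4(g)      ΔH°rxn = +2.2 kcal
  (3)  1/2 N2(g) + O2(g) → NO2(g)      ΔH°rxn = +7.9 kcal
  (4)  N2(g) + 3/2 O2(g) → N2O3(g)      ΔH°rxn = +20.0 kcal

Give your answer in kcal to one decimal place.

ΔH°rxn = -137.6 kcal

(1) × 2: (2)·(-57.8) = -115.6 kcal
(2) as written: +2.2 kcal
(3) × 2: (2)·(+7.9) = +15.8 kcal
(4) reversed and × 2: (-2)·(+20.0) = -40.0 kcal
Summing the manipulated equations, ΔH°rxn = (2)·(-57.8) + (1)·(+2.2) + (2)·(+7.9) + (-2)·(+20.0) = -137.6 kcal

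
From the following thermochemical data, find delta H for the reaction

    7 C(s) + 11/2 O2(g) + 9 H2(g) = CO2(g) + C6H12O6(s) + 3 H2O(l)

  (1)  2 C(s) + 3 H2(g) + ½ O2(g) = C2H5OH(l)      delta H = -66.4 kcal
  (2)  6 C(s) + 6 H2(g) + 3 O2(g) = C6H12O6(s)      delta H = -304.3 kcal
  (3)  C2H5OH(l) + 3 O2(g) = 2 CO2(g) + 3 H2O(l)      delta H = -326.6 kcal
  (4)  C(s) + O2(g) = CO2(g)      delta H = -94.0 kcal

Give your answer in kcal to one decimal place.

(1) as written: -66.4 kcal
(2) as written: -304.3 kcal
(3) as written: -326.6 kcal
(4) reversed: +94.0 kcal
delta H = (-66.4) + (-304.3) + (-326.6) + (+94.0) = -603.3 kcal

delta H = -603.3 kcal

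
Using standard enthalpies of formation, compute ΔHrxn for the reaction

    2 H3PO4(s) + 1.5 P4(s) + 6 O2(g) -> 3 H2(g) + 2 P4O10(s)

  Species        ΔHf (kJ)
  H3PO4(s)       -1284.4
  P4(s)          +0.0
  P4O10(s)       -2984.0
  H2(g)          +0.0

ΔHrxn = -3399.2 kJ

Products: 3·(+0.0) + 2·(-2984.0) = -5968.0
Reactants: 2·(-1284.4) + 3/2·(+0.0) + 6·(+0.0) = -2568.8
ΔHrxn = (-5968.0) − (-2568.8) = -3399.2 kJ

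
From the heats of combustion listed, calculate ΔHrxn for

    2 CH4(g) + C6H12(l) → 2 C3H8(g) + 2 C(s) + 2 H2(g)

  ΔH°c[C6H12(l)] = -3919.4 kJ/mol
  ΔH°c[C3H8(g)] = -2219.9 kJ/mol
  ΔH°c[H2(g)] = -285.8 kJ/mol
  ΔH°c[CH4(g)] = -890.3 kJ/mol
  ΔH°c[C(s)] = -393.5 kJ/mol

Using ΔH = Σ nΔHc°(reactants) − Σ nΔHc°(products):
= [2·(-890.3) + 1·(-3919.4)] − [2·(-2219.9) + 2·(-393.5) + 2·(-285.8)]
= 98.4 kJ/mol

ΔHrxn = 98.4 kJ/mol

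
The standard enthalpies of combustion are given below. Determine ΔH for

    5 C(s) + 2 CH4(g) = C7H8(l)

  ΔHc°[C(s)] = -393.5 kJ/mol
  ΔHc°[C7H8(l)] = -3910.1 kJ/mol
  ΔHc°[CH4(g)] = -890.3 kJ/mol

With combustion enthalpies, reactants minus products:
= [5·(-393.5) + 2·(-890.3)] − [1·(-3910.1)]
= 162.0 kJ/mol

ΔH = 162.0 kJ/mol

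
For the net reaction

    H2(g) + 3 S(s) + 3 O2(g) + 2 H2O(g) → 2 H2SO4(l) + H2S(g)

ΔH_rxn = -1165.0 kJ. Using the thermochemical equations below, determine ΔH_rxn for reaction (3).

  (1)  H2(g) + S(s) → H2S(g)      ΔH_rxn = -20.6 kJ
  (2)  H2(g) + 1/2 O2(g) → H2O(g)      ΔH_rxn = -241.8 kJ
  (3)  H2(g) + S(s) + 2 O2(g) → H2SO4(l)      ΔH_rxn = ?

ΔH_rxn = -814.0 kJ

(1) as written: -20.6 kJ
(2) reversed and × 2: (-2)·(-241.8) = +483.6 kJ
(3) × 2: contributes 2·x
-1165.0 = (-20.6) + (+483.6) + 2·x
x = (-1165.0 − (+463.0)) / (2) = -814.0 kJ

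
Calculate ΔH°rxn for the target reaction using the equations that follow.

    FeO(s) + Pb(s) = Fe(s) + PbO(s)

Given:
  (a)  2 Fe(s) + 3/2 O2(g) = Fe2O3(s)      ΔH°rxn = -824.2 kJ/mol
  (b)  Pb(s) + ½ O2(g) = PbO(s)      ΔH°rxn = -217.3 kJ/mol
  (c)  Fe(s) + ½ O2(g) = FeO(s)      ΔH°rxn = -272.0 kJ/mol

(a): not needed.
(b) as written: -217.3 kJ/mol
(c) reversed: +272.0 kJ/mol
Since enthalpy is a state function, ΔH°rxn = (1)·(-217.3) + (-1)·(-272.0) = 54.7 kJ/mol

ΔH°rxn = 54.7 kJ/mol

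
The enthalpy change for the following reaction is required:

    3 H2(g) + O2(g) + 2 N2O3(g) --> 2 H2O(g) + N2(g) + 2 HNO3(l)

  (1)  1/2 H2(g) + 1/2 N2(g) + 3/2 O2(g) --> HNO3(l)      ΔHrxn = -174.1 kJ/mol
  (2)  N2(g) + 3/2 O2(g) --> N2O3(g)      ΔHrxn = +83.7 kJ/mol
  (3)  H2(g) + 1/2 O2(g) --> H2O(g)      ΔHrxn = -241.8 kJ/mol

(1) × 2 (×2 to match 2 HNO3(l) in the target): (2)·(-174.1) = -348.2 kJ/mol
(2) reversed and × 2 (N2O3(g) must end up as a reactant; scale by 2 for the 2 N2O3(g)): (-2)·(+83.7) = -167.4 kJ/mol
(3) × 2 (scale by 2 for the 2 H2O(g)): (2)·(-241.8) = -483.6 kJ/mol
ΔHrxn = (-348.2) + (-167.4) + (-483.6) = -999.2 kJ/mol

ΔHrxn = -999.2 kJ/mol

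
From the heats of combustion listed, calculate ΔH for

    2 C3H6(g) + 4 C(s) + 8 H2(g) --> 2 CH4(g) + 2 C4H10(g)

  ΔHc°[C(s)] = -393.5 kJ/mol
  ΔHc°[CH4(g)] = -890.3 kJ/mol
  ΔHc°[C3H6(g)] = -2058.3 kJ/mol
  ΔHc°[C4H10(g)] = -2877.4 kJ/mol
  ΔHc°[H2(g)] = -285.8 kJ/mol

Using ΔH = Σ nΔHc°(reactants) − Σ nΔHc°(products):
= [2·(-2058.3) + 4·(-393.5) + 8·(-285.8)] − [2·(-890.3) + 2·(-2877.4)]
= -441.6 kJ/mol

ΔH = -441.6 kJ/mol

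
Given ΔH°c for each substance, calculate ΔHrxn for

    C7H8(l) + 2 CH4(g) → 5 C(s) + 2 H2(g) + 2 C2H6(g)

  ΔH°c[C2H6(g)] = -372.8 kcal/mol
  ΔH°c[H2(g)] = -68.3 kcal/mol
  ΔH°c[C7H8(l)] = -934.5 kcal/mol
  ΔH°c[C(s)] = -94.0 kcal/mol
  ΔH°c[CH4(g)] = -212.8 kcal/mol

ΔHrxn = -7.9 kcal/mol

Using ΔH = Σ nΔHc°(reactants) − Σ nΔHc°(products):
= [1·(-934.5) + 2·(-212.8)] − [5·(-94.0) + 2·(-68.3) + 2·(-372.8)]
= -7.9 kcal/mol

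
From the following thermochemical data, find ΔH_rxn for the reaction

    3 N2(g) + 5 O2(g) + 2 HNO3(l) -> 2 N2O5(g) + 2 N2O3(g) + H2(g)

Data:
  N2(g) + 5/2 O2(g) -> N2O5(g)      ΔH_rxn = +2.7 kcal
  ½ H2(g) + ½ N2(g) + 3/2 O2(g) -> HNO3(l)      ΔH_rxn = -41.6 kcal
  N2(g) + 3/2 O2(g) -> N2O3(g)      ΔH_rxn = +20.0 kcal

equation 1 × 2 (scale by 2 for the 2 N2O5(g)): (2)·(+2.7) = +5.4 kcal
equation 2 reversed and × 2 (reverse to put HNO3(l) on the reactant side; scale by 2 for the 2 HNO3(l)): (-2)·(-41.6) = +83.2 kcal
equation 3 × 2 (×2 to match 2 N2O3(g) in the target): (2)·(+20.0) = +40.0 kcal
Summing the manipulated equations, ΔH_rxn = (2)·(+2.7) + (-2)·(-41.6) + (2)·(+20.0) = 128.6 kcal

ΔH_rxn = 128.6 kcal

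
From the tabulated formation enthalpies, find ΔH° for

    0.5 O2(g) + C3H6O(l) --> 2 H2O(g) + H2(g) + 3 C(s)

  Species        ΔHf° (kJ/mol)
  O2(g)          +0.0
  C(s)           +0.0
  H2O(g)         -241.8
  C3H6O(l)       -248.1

ΔH°rxn = Σ nΔHf°(products) − Σ nΔHf°(reactants).
Products: 2·(-241.8) + 1·(+0.0) + 3·(+0.0) = -483.6
Reactants: 1/2·(+0.0) + 1·(-248.1) = -248.1
ΔH° = (-483.6) − (-248.1) = -235.5 kJ/mol

ΔH° = -235.5 kJ/mol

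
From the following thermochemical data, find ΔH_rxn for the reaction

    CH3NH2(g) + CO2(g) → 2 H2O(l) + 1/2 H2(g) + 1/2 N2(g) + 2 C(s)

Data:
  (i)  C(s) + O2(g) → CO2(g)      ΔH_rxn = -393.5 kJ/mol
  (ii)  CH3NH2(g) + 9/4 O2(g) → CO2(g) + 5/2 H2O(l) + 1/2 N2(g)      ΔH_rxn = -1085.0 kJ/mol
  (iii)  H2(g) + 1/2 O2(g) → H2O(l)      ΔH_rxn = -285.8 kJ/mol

(i) reversed and × 2 (reverse to put C(s) on the product side; scale by 2 for the 2 C(s)): (-2)·(-393.5) = +787.0 kJ/mol
(ii) as written (CH3NH2(g) already on the reactant side): -1085.0 kJ/mol
(iii) reversed and × 1/2 (reverse to put H2(g) on the product side; scale by 1/2 for the 1/2 H2(g)): (-1/2)·(-285.8) = +142.9 kJ/mol
ΔH_rxn = (-2)·(-393.5) + (1)·(-1085.0) + (-1/2)·(-285.8) = -155.1 kJ/mol

ΔH_rxn = -155.1 kJ/mol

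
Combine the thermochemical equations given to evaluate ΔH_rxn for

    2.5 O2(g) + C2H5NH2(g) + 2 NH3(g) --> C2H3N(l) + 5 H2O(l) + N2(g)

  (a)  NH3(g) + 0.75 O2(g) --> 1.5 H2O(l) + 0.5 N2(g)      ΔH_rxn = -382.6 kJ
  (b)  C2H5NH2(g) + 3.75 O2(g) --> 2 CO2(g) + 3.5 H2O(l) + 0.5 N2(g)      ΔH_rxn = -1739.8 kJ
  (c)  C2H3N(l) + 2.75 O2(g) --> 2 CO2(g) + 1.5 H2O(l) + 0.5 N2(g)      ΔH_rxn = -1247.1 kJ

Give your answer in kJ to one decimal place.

ΔH_rxn = -1257.9 kJ

(a) × 2: (2)·(-382.6) = -765.2 kJ
(b) as written: -1739.8 kJ
(c) reversed: +1247.1 kJ
Since enthalpy is a state function, ΔH_rxn = (-765.2) + (-1739.8) + (+1247.1) = -1257.9 kJ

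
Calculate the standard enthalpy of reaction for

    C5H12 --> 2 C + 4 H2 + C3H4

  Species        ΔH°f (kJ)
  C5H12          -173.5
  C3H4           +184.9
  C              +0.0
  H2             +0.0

ΔHrxn = 358.4 kJ

Products: 2·(+0.0) + 4·(+0.0) + 1·(+184.9) = +184.9
Reactants: 1·(-173.5) = -173.5
ΔHrxn = (+184.9) − (-173.5) = 358.4 kJ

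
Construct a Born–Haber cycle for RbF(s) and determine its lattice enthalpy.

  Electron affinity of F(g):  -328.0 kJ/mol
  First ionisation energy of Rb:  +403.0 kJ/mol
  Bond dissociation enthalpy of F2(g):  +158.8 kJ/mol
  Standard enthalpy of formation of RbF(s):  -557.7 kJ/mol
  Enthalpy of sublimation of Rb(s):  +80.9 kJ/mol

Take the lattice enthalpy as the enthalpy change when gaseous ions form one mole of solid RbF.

ΔHf° = 1·ΔHsub + 1·(ΣIE) + 1/2·D(F2) + 1·EA + U
-557.7 = 1·(+80.9) + 1·(+403.0) + 1/2·(+158.8) + 1·(-328.0) + U
U = -557.7 − (+235.3) = -793.0 kJ/mol

U = -793.0 kJ/mol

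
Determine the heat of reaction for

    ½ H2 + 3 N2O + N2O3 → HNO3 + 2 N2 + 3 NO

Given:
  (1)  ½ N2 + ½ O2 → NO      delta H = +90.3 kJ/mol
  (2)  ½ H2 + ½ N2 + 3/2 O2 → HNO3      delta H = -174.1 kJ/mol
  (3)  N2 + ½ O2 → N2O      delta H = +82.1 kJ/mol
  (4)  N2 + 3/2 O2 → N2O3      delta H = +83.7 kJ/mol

(1) × 3: (3)·(+90.3) = +270.9 kJ/mol
(2) as written: -174.1 kJ/mol
(3) reversed and × 3: (-3)·(+82.1) = -246.3 kJ/mol
(4) reversed: -83.7 kJ/mol
Since enthalpy is a state function, delta H = (3)·(+90.3) + (1)·(-174.1) + (-3)·(+82.1) + (-1)·(+83.7) = -233.2 kJ/mol

delta H = -233.2 kJ/mol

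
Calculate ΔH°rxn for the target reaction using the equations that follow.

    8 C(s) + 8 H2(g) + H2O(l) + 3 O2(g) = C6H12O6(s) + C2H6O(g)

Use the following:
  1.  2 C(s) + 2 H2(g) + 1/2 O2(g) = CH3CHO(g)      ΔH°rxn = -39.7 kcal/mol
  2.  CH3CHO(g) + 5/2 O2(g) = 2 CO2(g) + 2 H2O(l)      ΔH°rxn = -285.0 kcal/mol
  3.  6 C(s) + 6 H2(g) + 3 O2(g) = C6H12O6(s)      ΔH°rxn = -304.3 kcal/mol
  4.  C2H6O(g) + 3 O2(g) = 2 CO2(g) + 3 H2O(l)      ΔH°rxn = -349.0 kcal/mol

eq. 1 as written: -39.7 kcal/mol
eq. 2 as written: -285.0 kcal/mol
eq. 3 as written (C6H12O6(s) already on the product side): -304.3 kcal/mol
eq. 4 reversed (C2H6O(g) must end up as a product): +349.0 kcal/mol
Since enthalpy is a state function, ΔH°rxn = (1)·(-39.7) + (1)·(-285.0) + (1)·(-304.3) + (-1)·(-349.0) = -280.0 kcal/mol

ΔH°rxn = -280.0 kcal/mol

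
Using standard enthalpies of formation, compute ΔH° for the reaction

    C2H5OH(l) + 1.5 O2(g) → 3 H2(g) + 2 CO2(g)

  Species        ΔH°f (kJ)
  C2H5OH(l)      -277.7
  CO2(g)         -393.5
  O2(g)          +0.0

Products: 3·(+0.0) + 2·(-393.5) = -787.0
Reactants: 1·(-277.7) + 3/2·(+0.0) = -277.7
ΔH° = (-787.0) − (-277.7) = -509.3 kJ

ΔH° = -509.3 kJ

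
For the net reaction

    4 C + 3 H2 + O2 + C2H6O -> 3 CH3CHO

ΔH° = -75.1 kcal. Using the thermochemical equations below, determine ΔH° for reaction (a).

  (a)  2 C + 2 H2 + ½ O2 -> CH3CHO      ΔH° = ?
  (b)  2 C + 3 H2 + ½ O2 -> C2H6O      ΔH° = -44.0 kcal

(a) × 3 (scale by 3 for the 3 CH3CHO): contributes 3·x
(b) reversed (reverse to put C2H6O on the reactant side): +44.0 kcal
-75.1 = (+44.0) + 3·x
x = (-75.1 − (+44.0)) / (3) = -39.7 kcal

ΔH° = -39.7 kcal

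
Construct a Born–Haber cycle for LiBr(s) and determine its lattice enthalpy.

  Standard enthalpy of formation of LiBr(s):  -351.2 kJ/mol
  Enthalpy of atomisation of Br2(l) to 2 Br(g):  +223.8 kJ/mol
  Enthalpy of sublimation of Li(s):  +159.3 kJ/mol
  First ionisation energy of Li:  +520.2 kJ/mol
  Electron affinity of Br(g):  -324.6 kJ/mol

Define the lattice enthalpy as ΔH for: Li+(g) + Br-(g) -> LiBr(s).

U = -818.0 kJ/mol

ΔHf° = 1·ΔHsub + 1·(ΣIE) + 1/2·D(Br2) + 1·EA + U
-351.2 = 1·(+159.3) + 1·(+520.2) + 1/2·(+223.8) + 1·(-324.6) + U
U = -351.2 − (+466.8) = -818.0 kJ/mol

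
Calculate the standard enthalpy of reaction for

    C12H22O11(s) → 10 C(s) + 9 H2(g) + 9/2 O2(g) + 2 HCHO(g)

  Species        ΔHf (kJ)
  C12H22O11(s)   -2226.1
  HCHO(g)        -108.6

ΔH° = 2008.9 kJ

Products: 10·(+0.0) + 9·(+0.0) + 9/2·(+0.0) + 2·(-108.6) = -217.2
Reactants: 1·(-2226.1) = -2226.1
ΔH° = (-217.2) − (-2226.1) = 2008.9 kJ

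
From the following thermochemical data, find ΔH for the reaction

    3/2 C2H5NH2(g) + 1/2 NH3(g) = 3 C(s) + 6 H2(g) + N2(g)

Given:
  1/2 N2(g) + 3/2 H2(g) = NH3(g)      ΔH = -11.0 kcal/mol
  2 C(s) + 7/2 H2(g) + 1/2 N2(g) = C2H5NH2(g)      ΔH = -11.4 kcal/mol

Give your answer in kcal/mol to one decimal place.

ΔH = 22.6 kcal/mol

equation 1 reversed and × 1/2: (-1/2)·(-11.0) = +5.5 kcal/mol
equation 2 reversed and × 3/2: (-3/2)·(-11.4) = +17.1 kcal/mol
By Hess's law, ΔH = (+5.5) + (+17.1) = 22.6 kcal/mol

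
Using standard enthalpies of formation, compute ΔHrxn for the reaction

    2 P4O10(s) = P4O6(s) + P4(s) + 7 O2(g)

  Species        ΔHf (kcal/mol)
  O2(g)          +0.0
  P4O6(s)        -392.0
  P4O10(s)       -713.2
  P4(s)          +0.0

Products: 1·(-392.0) + 1·(+0.0) + 7·(+0.0) = -392.0
Reactants: 2·(-713.2) = -1426.4
ΔHrxn = (-392.0) − (-1426.4) = 1034.4 kcal/mol

ΔHrxn = 1034.4 kcal/mol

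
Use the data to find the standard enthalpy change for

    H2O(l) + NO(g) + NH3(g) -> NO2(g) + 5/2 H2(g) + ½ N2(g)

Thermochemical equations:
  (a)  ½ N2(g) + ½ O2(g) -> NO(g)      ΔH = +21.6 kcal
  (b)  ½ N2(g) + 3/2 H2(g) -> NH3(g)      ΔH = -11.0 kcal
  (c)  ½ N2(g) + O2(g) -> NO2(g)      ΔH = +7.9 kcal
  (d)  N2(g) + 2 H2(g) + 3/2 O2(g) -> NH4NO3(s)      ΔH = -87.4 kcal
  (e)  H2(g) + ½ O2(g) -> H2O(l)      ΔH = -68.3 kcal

(a) reversed (reverse to put NO(g) on the reactant side): -21.6 kcal
(b) reversed (reverse to put NH3(g) on the reactant side): +11.0 kcal
(c) as written (NO2(g) already on the product side): +7.9 kcal
(d): not needed (NH4NO3(s) appears nowhere else).
(e) reversed (H2O(l) must end up as a reactant): +68.3 kcal
ΔH = (-1)·(+21.6) + (-1)·(-11.0) + (1)·(+7.9) + (-1)·(-68.3) = 65.6 kcal

ΔH = 65.6 kcal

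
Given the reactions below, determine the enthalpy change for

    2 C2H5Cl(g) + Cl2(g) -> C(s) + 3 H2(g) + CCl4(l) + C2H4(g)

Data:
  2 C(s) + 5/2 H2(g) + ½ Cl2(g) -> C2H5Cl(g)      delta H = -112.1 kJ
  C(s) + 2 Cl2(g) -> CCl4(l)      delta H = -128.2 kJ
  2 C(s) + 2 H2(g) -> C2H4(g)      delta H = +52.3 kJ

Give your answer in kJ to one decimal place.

delta H = 148.3 kJ

equation 1 reversed and × 2 (C2H5Cl(g) must end up as a reactant; scale by 2 for the 2 C2H5Cl(g)): (-2)·(-112.1) = +224.2 kJ
equation 2 as written (CCl4(l) already on the product side): -128.2 kJ
equation 3 as written (C2H4(g) already on the product side): +52.3 kJ
Since enthalpy is a state function, delta H = (+224.2) + (-128.2) + (+52.3) = 148.3 kJ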